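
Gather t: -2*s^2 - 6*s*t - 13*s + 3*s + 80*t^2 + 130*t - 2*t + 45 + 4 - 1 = -2*s^2 - 10*s + 80*t^2 + t*(128 - 6*s) + 48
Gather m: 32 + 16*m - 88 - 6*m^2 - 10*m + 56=-6*m^2 + 6*m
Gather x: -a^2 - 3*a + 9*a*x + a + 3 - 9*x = -a^2 - 2*a + x*(9*a - 9) + 3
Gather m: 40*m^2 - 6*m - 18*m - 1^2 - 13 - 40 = 40*m^2 - 24*m - 54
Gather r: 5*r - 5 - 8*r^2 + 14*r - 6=-8*r^2 + 19*r - 11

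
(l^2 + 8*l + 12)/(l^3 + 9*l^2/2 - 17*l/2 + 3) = 2*(l + 2)/(2*l^2 - 3*l + 1)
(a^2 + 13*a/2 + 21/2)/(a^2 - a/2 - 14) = (a + 3)/(a - 4)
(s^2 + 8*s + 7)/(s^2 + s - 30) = (s^2 + 8*s + 7)/(s^2 + s - 30)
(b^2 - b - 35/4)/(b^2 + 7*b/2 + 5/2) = (b - 7/2)/(b + 1)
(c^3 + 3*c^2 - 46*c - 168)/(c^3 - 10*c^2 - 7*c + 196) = (c + 6)/(c - 7)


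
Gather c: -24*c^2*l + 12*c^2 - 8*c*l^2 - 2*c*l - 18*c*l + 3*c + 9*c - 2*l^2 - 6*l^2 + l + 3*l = c^2*(12 - 24*l) + c*(-8*l^2 - 20*l + 12) - 8*l^2 + 4*l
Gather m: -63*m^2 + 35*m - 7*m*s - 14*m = -63*m^2 + m*(21 - 7*s)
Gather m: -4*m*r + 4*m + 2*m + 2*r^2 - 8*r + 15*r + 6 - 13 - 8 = m*(6 - 4*r) + 2*r^2 + 7*r - 15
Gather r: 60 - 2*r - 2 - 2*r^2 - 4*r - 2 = -2*r^2 - 6*r + 56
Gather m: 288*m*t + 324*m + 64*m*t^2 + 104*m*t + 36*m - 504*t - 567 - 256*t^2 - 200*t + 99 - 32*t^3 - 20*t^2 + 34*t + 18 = m*(64*t^2 + 392*t + 360) - 32*t^3 - 276*t^2 - 670*t - 450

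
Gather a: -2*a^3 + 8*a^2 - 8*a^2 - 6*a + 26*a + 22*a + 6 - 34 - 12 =-2*a^3 + 42*a - 40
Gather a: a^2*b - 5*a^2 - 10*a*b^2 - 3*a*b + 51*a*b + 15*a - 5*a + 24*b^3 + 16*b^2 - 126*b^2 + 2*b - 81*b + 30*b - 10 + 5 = a^2*(b - 5) + a*(-10*b^2 + 48*b + 10) + 24*b^3 - 110*b^2 - 49*b - 5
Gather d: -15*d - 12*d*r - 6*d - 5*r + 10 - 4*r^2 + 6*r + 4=d*(-12*r - 21) - 4*r^2 + r + 14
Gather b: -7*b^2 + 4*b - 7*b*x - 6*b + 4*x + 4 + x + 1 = -7*b^2 + b*(-7*x - 2) + 5*x + 5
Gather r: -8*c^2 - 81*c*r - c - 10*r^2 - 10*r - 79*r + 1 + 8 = -8*c^2 - c - 10*r^2 + r*(-81*c - 89) + 9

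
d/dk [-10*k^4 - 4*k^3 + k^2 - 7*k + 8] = -40*k^3 - 12*k^2 + 2*k - 7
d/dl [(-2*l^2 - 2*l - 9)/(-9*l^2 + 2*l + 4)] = 2*(-11*l^2 - 89*l + 5)/(81*l^4 - 36*l^3 - 68*l^2 + 16*l + 16)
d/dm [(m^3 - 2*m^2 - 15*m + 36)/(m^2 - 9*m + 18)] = (m^2 - 12*m + 6)/(m^2 - 12*m + 36)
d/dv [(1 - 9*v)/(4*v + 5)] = -49/(4*v + 5)^2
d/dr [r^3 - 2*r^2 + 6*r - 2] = 3*r^2 - 4*r + 6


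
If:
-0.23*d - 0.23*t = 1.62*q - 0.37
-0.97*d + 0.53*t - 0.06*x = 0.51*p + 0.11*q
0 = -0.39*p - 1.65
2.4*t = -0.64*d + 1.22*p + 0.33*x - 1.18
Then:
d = 0.0136581877569957*x + 0.628140970717419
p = -4.23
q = 0.538138472532776 - 0.0209436302479506*x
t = 0.133857816598134*x - 2.80981195116567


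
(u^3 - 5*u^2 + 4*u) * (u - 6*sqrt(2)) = u^4 - 6*sqrt(2)*u^3 - 5*u^3 + 4*u^2 + 30*sqrt(2)*u^2 - 24*sqrt(2)*u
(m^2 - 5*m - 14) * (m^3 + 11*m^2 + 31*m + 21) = m^5 + 6*m^4 - 38*m^3 - 288*m^2 - 539*m - 294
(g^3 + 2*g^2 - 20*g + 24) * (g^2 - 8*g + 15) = g^5 - 6*g^4 - 21*g^3 + 214*g^2 - 492*g + 360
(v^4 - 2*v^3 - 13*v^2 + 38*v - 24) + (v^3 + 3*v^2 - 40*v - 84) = v^4 - v^3 - 10*v^2 - 2*v - 108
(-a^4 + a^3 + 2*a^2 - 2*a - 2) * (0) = 0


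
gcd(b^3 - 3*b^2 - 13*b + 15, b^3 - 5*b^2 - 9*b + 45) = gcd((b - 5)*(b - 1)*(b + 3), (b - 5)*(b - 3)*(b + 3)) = b^2 - 2*b - 15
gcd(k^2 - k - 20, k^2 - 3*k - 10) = k - 5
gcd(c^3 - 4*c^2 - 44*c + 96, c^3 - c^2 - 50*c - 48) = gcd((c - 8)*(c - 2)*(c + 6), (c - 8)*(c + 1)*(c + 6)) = c^2 - 2*c - 48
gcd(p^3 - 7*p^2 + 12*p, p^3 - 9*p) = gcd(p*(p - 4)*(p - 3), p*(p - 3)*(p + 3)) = p^2 - 3*p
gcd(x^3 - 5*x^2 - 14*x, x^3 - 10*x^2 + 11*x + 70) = x^2 - 5*x - 14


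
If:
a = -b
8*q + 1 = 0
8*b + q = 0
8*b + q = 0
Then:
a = -1/64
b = 1/64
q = -1/8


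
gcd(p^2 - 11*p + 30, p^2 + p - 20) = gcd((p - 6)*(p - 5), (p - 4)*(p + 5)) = 1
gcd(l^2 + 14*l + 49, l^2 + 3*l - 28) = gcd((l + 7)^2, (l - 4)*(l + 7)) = l + 7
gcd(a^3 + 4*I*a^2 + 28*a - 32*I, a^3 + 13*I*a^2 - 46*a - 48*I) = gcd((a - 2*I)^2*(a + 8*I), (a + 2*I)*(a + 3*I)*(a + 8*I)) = a + 8*I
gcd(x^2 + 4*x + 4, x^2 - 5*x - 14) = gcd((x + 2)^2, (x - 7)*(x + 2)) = x + 2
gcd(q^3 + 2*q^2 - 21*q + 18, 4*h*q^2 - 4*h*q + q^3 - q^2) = q - 1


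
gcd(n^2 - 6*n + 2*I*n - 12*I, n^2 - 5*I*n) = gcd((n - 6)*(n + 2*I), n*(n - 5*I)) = 1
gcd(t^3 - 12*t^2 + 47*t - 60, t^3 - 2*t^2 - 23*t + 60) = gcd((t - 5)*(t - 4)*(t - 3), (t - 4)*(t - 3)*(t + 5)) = t^2 - 7*t + 12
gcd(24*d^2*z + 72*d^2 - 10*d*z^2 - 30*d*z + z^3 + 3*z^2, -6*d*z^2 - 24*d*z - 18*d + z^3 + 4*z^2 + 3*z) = -6*d*z - 18*d + z^2 + 3*z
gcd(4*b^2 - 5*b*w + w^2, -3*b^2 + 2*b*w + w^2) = -b + w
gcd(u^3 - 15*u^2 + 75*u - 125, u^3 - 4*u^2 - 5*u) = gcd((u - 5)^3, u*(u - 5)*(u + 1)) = u - 5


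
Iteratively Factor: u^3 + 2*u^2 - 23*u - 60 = (u + 3)*(u^2 - u - 20) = (u + 3)*(u + 4)*(u - 5)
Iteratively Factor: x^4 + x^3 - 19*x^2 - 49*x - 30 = (x + 1)*(x^3 - 19*x - 30) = (x - 5)*(x + 1)*(x^2 + 5*x + 6) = (x - 5)*(x + 1)*(x + 2)*(x + 3)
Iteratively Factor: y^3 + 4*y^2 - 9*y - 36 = (y + 3)*(y^2 + y - 12) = (y + 3)*(y + 4)*(y - 3)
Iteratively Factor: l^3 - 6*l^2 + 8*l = (l)*(l^2 - 6*l + 8) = l*(l - 4)*(l - 2)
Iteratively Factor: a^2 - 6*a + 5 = (a - 1)*(a - 5)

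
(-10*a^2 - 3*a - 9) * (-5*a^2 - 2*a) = 50*a^4 + 35*a^3 + 51*a^2 + 18*a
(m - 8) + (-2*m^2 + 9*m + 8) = -2*m^2 + 10*m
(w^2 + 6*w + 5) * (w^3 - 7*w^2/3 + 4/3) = w^5 + 11*w^4/3 - 9*w^3 - 31*w^2/3 + 8*w + 20/3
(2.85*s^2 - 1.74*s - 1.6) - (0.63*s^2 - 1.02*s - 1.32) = 2.22*s^2 - 0.72*s - 0.28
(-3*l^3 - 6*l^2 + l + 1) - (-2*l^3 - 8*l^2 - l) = -l^3 + 2*l^2 + 2*l + 1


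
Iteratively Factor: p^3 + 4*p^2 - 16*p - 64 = (p - 4)*(p^2 + 8*p + 16) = (p - 4)*(p + 4)*(p + 4)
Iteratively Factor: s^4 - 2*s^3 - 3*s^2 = (s)*(s^3 - 2*s^2 - 3*s) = s*(s - 3)*(s^2 + s) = s*(s - 3)*(s + 1)*(s)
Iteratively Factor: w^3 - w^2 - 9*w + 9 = (w + 3)*(w^2 - 4*w + 3) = (w - 3)*(w + 3)*(w - 1)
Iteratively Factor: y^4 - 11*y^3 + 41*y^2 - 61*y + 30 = (y - 2)*(y^3 - 9*y^2 + 23*y - 15) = (y - 2)*(y - 1)*(y^2 - 8*y + 15) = (y - 3)*(y - 2)*(y - 1)*(y - 5)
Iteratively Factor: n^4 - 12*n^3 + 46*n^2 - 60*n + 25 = (n - 1)*(n^3 - 11*n^2 + 35*n - 25) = (n - 1)^2*(n^2 - 10*n + 25) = (n - 5)*(n - 1)^2*(n - 5)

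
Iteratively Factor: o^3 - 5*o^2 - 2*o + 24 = (o - 4)*(o^2 - o - 6) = (o - 4)*(o - 3)*(o + 2)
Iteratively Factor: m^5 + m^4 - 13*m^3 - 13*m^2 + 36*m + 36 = (m + 1)*(m^4 - 13*m^2 + 36) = (m - 3)*(m + 1)*(m^3 + 3*m^2 - 4*m - 12) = (m - 3)*(m + 1)*(m + 3)*(m^2 - 4) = (m - 3)*(m - 2)*(m + 1)*(m + 3)*(m + 2)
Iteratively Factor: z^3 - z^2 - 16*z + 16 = (z - 1)*(z^2 - 16) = (z - 4)*(z - 1)*(z + 4)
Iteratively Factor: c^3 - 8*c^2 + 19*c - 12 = (c - 4)*(c^2 - 4*c + 3) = (c - 4)*(c - 1)*(c - 3)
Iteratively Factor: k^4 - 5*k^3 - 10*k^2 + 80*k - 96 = (k - 4)*(k^3 - k^2 - 14*k + 24) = (k - 4)*(k + 4)*(k^2 - 5*k + 6) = (k - 4)*(k - 2)*(k + 4)*(k - 3)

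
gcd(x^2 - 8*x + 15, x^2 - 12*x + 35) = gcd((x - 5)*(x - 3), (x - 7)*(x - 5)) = x - 5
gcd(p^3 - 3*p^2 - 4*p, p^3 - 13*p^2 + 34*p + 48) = p + 1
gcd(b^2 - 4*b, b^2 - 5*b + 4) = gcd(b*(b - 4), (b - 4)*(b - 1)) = b - 4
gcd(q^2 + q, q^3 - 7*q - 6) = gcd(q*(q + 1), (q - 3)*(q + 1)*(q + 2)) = q + 1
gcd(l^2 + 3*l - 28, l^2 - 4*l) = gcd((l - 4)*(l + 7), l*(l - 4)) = l - 4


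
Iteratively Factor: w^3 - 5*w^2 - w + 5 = (w - 1)*(w^2 - 4*w - 5) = (w - 5)*(w - 1)*(w + 1)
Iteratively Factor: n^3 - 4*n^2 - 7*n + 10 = (n - 1)*(n^2 - 3*n - 10) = (n - 5)*(n - 1)*(n + 2)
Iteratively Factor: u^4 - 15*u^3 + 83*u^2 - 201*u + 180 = (u - 3)*(u^3 - 12*u^2 + 47*u - 60) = (u - 5)*(u - 3)*(u^2 - 7*u + 12) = (u - 5)*(u - 3)^2*(u - 4)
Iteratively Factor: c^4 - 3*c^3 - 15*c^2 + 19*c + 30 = (c - 5)*(c^3 + 2*c^2 - 5*c - 6) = (c - 5)*(c + 3)*(c^2 - c - 2) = (c - 5)*(c - 2)*(c + 3)*(c + 1)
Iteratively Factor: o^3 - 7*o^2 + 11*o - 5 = (o - 1)*(o^2 - 6*o + 5) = (o - 5)*(o - 1)*(o - 1)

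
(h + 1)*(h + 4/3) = h^2 + 7*h/3 + 4/3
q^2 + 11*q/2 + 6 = (q + 3/2)*(q + 4)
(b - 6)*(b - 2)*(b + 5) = b^3 - 3*b^2 - 28*b + 60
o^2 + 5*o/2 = o*(o + 5/2)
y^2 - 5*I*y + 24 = (y - 8*I)*(y + 3*I)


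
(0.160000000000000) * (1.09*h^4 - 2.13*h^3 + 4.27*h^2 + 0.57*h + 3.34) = 0.1744*h^4 - 0.3408*h^3 + 0.6832*h^2 + 0.0912*h + 0.5344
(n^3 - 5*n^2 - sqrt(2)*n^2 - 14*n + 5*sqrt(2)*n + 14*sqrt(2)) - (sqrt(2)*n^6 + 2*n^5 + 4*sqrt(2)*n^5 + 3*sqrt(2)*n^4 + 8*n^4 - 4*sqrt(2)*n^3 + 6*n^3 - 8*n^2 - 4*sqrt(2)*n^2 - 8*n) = -sqrt(2)*n^6 - 4*sqrt(2)*n^5 - 2*n^5 - 8*n^4 - 3*sqrt(2)*n^4 - 5*n^3 + 4*sqrt(2)*n^3 + 3*n^2 + 3*sqrt(2)*n^2 - 6*n + 5*sqrt(2)*n + 14*sqrt(2)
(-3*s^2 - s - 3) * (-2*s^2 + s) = 6*s^4 - s^3 + 5*s^2 - 3*s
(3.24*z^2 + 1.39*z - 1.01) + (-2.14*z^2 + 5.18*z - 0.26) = 1.1*z^2 + 6.57*z - 1.27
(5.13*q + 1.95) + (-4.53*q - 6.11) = 0.6*q - 4.16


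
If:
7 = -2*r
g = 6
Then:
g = 6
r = -7/2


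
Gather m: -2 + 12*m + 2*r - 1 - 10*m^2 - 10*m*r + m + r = -10*m^2 + m*(13 - 10*r) + 3*r - 3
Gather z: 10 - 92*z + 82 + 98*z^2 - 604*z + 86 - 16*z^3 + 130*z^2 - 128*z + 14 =-16*z^3 + 228*z^2 - 824*z + 192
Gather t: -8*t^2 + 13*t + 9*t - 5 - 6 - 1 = -8*t^2 + 22*t - 12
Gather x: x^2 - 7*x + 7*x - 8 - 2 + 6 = x^2 - 4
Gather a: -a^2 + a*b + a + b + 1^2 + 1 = -a^2 + a*(b + 1) + b + 2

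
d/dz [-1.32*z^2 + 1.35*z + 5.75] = 1.35 - 2.64*z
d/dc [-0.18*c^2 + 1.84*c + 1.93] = 1.84 - 0.36*c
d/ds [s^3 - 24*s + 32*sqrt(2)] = 3*s^2 - 24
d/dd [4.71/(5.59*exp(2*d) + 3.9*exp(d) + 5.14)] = (-52.6578*exp(d) - 18.369)*exp(d)/(5.59*exp(2*d) + 3.9*exp(d) + 5.14)^2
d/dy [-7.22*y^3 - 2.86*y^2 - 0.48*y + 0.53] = -21.66*y^2 - 5.72*y - 0.48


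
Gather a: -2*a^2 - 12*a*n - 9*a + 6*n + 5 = -2*a^2 + a*(-12*n - 9) + 6*n + 5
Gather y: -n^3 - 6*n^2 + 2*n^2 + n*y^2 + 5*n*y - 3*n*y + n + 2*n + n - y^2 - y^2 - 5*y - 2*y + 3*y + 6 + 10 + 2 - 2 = -n^3 - 4*n^2 + 4*n + y^2*(n - 2) + y*(2*n - 4) + 16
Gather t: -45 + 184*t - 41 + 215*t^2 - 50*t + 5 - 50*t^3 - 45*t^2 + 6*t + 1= -50*t^3 + 170*t^2 + 140*t - 80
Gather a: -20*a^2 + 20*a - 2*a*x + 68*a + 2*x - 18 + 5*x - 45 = -20*a^2 + a*(88 - 2*x) + 7*x - 63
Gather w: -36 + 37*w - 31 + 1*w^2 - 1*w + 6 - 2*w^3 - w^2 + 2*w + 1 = -2*w^3 + 38*w - 60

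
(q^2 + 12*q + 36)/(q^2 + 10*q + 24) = (q + 6)/(q + 4)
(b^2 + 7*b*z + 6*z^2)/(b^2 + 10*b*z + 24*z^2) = (b + z)/(b + 4*z)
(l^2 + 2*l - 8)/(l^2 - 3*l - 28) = (l - 2)/(l - 7)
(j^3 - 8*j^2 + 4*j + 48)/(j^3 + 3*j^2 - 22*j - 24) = (j^2 - 4*j - 12)/(j^2 + 7*j + 6)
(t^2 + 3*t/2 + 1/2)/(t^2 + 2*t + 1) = (t + 1/2)/(t + 1)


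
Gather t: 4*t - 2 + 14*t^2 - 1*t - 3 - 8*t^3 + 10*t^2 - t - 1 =-8*t^3 + 24*t^2 + 2*t - 6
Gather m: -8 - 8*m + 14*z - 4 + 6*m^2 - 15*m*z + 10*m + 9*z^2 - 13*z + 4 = 6*m^2 + m*(2 - 15*z) + 9*z^2 + z - 8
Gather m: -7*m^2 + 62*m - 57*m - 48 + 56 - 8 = -7*m^2 + 5*m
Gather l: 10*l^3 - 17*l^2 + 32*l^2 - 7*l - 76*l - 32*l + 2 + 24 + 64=10*l^3 + 15*l^2 - 115*l + 90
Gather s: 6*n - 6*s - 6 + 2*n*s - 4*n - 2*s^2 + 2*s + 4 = 2*n - 2*s^2 + s*(2*n - 4) - 2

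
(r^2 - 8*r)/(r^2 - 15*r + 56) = r/(r - 7)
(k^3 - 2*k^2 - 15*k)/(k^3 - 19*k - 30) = k/(k + 2)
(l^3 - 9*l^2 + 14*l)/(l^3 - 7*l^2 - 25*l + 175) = l*(l - 2)/(l^2 - 25)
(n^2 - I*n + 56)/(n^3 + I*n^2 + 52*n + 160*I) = (n + 7*I)/(n^2 + 9*I*n - 20)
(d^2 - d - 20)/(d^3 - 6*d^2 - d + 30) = (d + 4)/(d^2 - d - 6)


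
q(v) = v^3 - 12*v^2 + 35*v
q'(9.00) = 62.00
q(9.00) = 72.00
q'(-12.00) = 755.00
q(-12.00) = -3876.00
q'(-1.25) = 69.69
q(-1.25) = -64.45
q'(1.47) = 6.20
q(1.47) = 28.70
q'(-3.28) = 146.00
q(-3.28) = -279.19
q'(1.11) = 12.06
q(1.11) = 25.43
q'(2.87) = -9.17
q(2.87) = 25.25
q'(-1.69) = 84.13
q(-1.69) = -98.25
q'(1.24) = 9.85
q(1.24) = 26.86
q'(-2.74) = 123.28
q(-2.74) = -206.56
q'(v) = 3*v^2 - 24*v + 35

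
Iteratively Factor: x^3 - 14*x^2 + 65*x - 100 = (x - 5)*(x^2 - 9*x + 20) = (x - 5)*(x - 4)*(x - 5)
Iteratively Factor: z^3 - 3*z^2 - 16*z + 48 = (z - 3)*(z^2 - 16) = (z - 3)*(z + 4)*(z - 4)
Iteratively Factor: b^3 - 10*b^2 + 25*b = (b)*(b^2 - 10*b + 25) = b*(b - 5)*(b - 5)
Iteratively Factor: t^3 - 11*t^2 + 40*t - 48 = (t - 4)*(t^2 - 7*t + 12) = (t - 4)*(t - 3)*(t - 4)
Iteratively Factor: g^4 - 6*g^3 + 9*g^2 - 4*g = (g - 1)*(g^3 - 5*g^2 + 4*g) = (g - 1)^2*(g^2 - 4*g) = (g - 4)*(g - 1)^2*(g)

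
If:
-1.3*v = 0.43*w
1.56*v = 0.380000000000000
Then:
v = 0.24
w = -0.74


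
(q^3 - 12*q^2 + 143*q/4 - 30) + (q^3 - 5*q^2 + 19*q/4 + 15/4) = 2*q^3 - 17*q^2 + 81*q/2 - 105/4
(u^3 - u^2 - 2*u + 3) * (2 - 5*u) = -5*u^4 + 7*u^3 + 8*u^2 - 19*u + 6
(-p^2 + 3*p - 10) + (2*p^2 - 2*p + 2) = p^2 + p - 8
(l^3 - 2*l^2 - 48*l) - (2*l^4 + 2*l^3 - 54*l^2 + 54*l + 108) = -2*l^4 - l^3 + 52*l^2 - 102*l - 108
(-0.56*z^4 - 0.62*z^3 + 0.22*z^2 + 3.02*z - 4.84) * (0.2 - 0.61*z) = 0.3416*z^5 + 0.2662*z^4 - 0.2582*z^3 - 1.7982*z^2 + 3.5564*z - 0.968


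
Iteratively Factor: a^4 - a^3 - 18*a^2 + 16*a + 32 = (a - 2)*(a^3 + a^2 - 16*a - 16) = (a - 4)*(a - 2)*(a^2 + 5*a + 4) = (a - 4)*(a - 2)*(a + 4)*(a + 1)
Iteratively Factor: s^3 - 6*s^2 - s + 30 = (s - 3)*(s^2 - 3*s - 10) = (s - 5)*(s - 3)*(s + 2)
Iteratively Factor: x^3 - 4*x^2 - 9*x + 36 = (x - 4)*(x^2 - 9) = (x - 4)*(x + 3)*(x - 3)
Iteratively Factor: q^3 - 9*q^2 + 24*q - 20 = (q - 5)*(q^2 - 4*q + 4) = (q - 5)*(q - 2)*(q - 2)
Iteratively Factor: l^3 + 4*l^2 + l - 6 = (l + 3)*(l^2 + l - 2) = (l + 2)*(l + 3)*(l - 1)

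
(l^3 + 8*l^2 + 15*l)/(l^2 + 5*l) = l + 3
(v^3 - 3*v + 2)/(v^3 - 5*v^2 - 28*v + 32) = (v^2 + v - 2)/(v^2 - 4*v - 32)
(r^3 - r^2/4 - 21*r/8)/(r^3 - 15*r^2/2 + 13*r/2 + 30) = r*(4*r - 7)/(4*(r^2 - 9*r + 20))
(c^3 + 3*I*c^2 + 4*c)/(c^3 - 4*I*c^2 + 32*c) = (c - I)/(c - 8*I)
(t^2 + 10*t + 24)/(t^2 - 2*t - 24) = (t + 6)/(t - 6)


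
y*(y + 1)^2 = y^3 + 2*y^2 + y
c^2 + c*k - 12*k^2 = (c - 3*k)*(c + 4*k)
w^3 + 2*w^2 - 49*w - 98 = (w - 7)*(w + 2)*(w + 7)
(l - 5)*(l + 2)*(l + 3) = l^3 - 19*l - 30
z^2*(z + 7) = z^3 + 7*z^2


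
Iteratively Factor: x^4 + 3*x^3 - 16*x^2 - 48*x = (x + 3)*(x^3 - 16*x) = (x + 3)*(x + 4)*(x^2 - 4*x) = (x - 4)*(x + 3)*(x + 4)*(x)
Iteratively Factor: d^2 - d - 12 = (d - 4)*(d + 3)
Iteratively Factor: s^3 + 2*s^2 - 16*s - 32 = (s - 4)*(s^2 + 6*s + 8) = (s - 4)*(s + 4)*(s + 2)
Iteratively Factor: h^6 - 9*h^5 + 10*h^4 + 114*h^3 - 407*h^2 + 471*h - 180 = (h - 1)*(h^5 - 8*h^4 + 2*h^3 + 116*h^2 - 291*h + 180) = (h - 1)^2*(h^4 - 7*h^3 - 5*h^2 + 111*h - 180) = (h - 5)*(h - 1)^2*(h^3 - 2*h^2 - 15*h + 36) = (h - 5)*(h - 1)^2*(h + 4)*(h^2 - 6*h + 9) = (h - 5)*(h - 3)*(h - 1)^2*(h + 4)*(h - 3)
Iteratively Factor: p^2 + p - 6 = (p - 2)*(p + 3)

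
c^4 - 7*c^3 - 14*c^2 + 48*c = c*(c - 8)*(c - 2)*(c + 3)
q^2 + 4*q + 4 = (q + 2)^2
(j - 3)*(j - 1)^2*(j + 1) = j^4 - 4*j^3 + 2*j^2 + 4*j - 3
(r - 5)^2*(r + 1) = r^3 - 9*r^2 + 15*r + 25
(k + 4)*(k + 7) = k^2 + 11*k + 28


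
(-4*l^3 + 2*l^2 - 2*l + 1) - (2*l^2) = -4*l^3 - 2*l + 1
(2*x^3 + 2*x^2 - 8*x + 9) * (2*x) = 4*x^4 + 4*x^3 - 16*x^2 + 18*x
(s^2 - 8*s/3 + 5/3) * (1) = s^2 - 8*s/3 + 5/3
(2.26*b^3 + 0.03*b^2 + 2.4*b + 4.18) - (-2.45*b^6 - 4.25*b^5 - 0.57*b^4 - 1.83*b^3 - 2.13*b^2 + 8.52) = 2.45*b^6 + 4.25*b^5 + 0.57*b^4 + 4.09*b^3 + 2.16*b^2 + 2.4*b - 4.34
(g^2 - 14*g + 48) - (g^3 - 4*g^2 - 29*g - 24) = -g^3 + 5*g^2 + 15*g + 72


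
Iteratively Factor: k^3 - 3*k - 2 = (k - 2)*(k^2 + 2*k + 1) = (k - 2)*(k + 1)*(k + 1)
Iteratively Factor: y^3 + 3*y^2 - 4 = (y - 1)*(y^2 + 4*y + 4) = (y - 1)*(y + 2)*(y + 2)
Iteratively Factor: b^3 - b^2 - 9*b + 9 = (b - 1)*(b^2 - 9) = (b - 1)*(b + 3)*(b - 3)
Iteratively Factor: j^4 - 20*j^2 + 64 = (j + 4)*(j^3 - 4*j^2 - 4*j + 16) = (j + 2)*(j + 4)*(j^2 - 6*j + 8) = (j - 4)*(j + 2)*(j + 4)*(j - 2)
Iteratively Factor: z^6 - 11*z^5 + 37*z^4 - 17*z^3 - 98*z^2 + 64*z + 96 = (z + 1)*(z^5 - 12*z^4 + 49*z^3 - 66*z^2 - 32*z + 96) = (z - 4)*(z + 1)*(z^4 - 8*z^3 + 17*z^2 + 2*z - 24) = (z - 4)*(z + 1)^2*(z^3 - 9*z^2 + 26*z - 24) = (z - 4)^2*(z + 1)^2*(z^2 - 5*z + 6) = (z - 4)^2*(z - 3)*(z + 1)^2*(z - 2)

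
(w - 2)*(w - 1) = w^2 - 3*w + 2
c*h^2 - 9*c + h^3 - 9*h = (c + h)*(h - 3)*(h + 3)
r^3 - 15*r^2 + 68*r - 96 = (r - 8)*(r - 4)*(r - 3)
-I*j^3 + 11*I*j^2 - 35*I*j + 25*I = (j - 5)^2*(-I*j + I)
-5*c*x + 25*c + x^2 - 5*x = (-5*c + x)*(x - 5)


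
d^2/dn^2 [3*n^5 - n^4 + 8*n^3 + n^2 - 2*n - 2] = 60*n^3 - 12*n^2 + 48*n + 2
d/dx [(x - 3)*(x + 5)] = 2*x + 2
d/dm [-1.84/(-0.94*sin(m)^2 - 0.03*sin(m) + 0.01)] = -(3.4592*sin(m) + 0.0552)*cos(m)/(0.94*sin(m)^2 + 0.03*sin(m) - 0.01)^2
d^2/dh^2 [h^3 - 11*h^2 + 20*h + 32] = 6*h - 22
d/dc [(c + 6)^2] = 2*c + 12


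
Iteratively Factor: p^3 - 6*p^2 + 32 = (p + 2)*(p^2 - 8*p + 16) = (p - 4)*(p + 2)*(p - 4)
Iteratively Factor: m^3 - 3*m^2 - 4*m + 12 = (m - 2)*(m^2 - m - 6) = (m - 2)*(m + 2)*(m - 3)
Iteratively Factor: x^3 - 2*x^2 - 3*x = (x + 1)*(x^2 - 3*x) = (x - 3)*(x + 1)*(x)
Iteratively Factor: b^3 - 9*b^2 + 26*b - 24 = (b - 3)*(b^2 - 6*b + 8) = (b - 4)*(b - 3)*(b - 2)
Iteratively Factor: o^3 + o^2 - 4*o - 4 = (o + 1)*(o^2 - 4) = (o + 1)*(o + 2)*(o - 2)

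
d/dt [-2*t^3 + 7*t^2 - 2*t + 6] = -6*t^2 + 14*t - 2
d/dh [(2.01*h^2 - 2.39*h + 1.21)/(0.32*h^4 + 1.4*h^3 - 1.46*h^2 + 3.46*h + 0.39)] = (-1.2864*h^5 - 0.519599999999999*h^4 + 5.1432*h^3 - 1.6168*h^2 + 5.101*h - 5.1187)/(0.1024*h^8 + 0.896*h^7 + 1.0256*h^6 - 1.8736*h^5 + 12.0692*h^4 - 9.0112*h^3 + 10.8328*h^2 + 2.6988*h + 0.1521)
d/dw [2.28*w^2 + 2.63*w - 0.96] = 4.56*w + 2.63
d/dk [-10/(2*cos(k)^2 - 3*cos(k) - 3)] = 10*(3 - 4*cos(k))*sin(k)/(3*cos(k) - cos(2*k) + 2)^2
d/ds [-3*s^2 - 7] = -6*s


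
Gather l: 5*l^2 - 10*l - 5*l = 5*l^2 - 15*l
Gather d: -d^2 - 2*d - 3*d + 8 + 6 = -d^2 - 5*d + 14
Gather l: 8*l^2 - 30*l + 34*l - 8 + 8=8*l^2 + 4*l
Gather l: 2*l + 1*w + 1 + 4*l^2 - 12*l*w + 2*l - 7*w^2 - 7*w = 4*l^2 + l*(4 - 12*w) - 7*w^2 - 6*w + 1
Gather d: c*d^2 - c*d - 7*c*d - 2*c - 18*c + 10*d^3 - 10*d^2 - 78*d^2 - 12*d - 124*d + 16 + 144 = -20*c + 10*d^3 + d^2*(c - 88) + d*(-8*c - 136) + 160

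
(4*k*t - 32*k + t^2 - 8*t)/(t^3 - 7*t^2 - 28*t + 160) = (4*k + t)/(t^2 + t - 20)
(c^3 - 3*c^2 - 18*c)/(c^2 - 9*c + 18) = c*(c + 3)/(c - 3)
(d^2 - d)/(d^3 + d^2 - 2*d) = 1/(d + 2)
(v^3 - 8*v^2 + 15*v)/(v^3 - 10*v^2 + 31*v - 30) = v/(v - 2)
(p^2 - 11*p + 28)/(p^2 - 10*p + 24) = (p - 7)/(p - 6)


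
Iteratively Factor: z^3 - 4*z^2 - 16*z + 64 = (z + 4)*(z^2 - 8*z + 16) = (z - 4)*(z + 4)*(z - 4)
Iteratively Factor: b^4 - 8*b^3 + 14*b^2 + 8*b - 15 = (b + 1)*(b^3 - 9*b^2 + 23*b - 15) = (b - 3)*(b + 1)*(b^2 - 6*b + 5) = (b - 3)*(b - 1)*(b + 1)*(b - 5)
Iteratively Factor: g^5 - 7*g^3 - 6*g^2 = (g)*(g^4 - 7*g^2 - 6*g) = g^2*(g^3 - 7*g - 6) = g^2*(g + 2)*(g^2 - 2*g - 3) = g^2*(g + 1)*(g + 2)*(g - 3)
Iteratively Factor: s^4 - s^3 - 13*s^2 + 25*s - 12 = (s - 3)*(s^3 + 2*s^2 - 7*s + 4) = (s - 3)*(s - 1)*(s^2 + 3*s - 4) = (s - 3)*(s - 1)^2*(s + 4)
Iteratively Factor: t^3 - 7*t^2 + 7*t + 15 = (t - 5)*(t^2 - 2*t - 3) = (t - 5)*(t - 3)*(t + 1)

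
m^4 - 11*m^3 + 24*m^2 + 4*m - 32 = (m - 8)*(m - 2)^2*(m + 1)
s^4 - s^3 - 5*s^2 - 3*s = s*(s - 3)*(s + 1)^2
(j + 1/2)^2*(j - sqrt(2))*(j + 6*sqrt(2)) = j^4 + j^3 + 5*sqrt(2)*j^3 - 47*j^2/4 + 5*sqrt(2)*j^2 - 12*j + 5*sqrt(2)*j/4 - 3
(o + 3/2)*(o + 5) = o^2 + 13*o/2 + 15/2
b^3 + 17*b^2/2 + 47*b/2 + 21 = (b + 2)*(b + 3)*(b + 7/2)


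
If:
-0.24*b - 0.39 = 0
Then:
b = -1.62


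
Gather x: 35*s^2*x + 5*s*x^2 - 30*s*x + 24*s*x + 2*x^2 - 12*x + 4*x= x^2*(5*s + 2) + x*(35*s^2 - 6*s - 8)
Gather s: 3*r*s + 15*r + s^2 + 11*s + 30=15*r + s^2 + s*(3*r + 11) + 30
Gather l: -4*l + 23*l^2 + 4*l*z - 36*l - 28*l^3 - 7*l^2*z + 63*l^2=-28*l^3 + l^2*(86 - 7*z) + l*(4*z - 40)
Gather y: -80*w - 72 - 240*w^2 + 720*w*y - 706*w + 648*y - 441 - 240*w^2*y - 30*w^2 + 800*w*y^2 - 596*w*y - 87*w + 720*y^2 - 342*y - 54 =-270*w^2 - 873*w + y^2*(800*w + 720) + y*(-240*w^2 + 124*w + 306) - 567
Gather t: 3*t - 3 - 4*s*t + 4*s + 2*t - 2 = 4*s + t*(5 - 4*s) - 5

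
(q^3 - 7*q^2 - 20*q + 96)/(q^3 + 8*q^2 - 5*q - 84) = (q - 8)/(q + 7)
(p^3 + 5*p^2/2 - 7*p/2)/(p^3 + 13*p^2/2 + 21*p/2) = (p - 1)/(p + 3)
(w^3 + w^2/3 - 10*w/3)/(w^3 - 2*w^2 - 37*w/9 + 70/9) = 3*w/(3*w - 7)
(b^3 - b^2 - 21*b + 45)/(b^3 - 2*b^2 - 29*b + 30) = (b^2 - 6*b + 9)/(b^2 - 7*b + 6)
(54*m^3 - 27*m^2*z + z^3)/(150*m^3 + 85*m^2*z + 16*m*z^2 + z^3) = (9*m^2 - 6*m*z + z^2)/(25*m^2 + 10*m*z + z^2)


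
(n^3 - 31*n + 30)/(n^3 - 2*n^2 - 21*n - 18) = (-n^3 + 31*n - 30)/(-n^3 + 2*n^2 + 21*n + 18)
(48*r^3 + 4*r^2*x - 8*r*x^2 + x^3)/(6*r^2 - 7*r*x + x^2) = (-8*r^2 - 2*r*x + x^2)/(-r + x)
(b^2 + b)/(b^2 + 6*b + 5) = b/(b + 5)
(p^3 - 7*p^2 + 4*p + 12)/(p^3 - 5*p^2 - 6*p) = (p - 2)/p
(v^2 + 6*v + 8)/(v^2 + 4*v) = (v + 2)/v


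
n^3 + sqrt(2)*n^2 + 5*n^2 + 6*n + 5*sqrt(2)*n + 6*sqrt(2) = (n + 2)*(n + 3)*(n + sqrt(2))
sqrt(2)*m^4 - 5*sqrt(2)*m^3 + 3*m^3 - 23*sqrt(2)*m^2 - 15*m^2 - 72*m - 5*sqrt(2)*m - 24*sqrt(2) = (m - 8)*(m + 3)*(m + sqrt(2))*(sqrt(2)*m + 1)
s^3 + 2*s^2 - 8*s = s*(s - 2)*(s + 4)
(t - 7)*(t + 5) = t^2 - 2*t - 35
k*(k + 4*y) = k^2 + 4*k*y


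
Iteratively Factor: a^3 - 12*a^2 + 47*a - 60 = (a - 4)*(a^2 - 8*a + 15) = (a - 4)*(a - 3)*(a - 5)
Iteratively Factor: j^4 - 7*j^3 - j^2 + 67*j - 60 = (j + 3)*(j^3 - 10*j^2 + 29*j - 20) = (j - 4)*(j + 3)*(j^2 - 6*j + 5) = (j - 5)*(j - 4)*(j + 3)*(j - 1)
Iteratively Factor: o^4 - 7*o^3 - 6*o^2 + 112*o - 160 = (o + 4)*(o^3 - 11*o^2 + 38*o - 40) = (o - 2)*(o + 4)*(o^2 - 9*o + 20) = (o - 5)*(o - 2)*(o + 4)*(o - 4)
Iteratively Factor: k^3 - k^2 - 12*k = (k)*(k^2 - k - 12) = k*(k - 4)*(k + 3)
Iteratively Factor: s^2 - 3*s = (s)*(s - 3)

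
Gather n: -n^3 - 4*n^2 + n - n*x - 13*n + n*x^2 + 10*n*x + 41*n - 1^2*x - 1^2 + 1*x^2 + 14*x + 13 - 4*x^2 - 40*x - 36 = -n^3 - 4*n^2 + n*(x^2 + 9*x + 29) - 3*x^2 - 27*x - 24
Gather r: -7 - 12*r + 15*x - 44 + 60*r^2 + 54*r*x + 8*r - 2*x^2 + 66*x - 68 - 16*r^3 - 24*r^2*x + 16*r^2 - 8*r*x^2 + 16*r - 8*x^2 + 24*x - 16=-16*r^3 + r^2*(76 - 24*x) + r*(-8*x^2 + 54*x + 12) - 10*x^2 + 105*x - 135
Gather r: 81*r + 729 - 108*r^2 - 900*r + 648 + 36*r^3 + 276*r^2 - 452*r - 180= 36*r^3 + 168*r^2 - 1271*r + 1197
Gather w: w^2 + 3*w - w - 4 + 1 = w^2 + 2*w - 3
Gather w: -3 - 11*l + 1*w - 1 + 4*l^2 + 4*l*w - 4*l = 4*l^2 - 15*l + w*(4*l + 1) - 4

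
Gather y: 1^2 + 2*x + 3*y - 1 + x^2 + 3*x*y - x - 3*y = x^2 + 3*x*y + x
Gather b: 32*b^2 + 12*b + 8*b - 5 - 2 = 32*b^2 + 20*b - 7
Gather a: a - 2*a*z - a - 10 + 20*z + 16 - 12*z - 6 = -2*a*z + 8*z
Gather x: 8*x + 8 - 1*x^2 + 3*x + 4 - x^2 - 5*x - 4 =-2*x^2 + 6*x + 8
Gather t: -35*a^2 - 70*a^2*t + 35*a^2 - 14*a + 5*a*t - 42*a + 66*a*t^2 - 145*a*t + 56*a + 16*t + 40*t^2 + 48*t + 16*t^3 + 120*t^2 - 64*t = 16*t^3 + t^2*(66*a + 160) + t*(-70*a^2 - 140*a)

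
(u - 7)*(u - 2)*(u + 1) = u^3 - 8*u^2 + 5*u + 14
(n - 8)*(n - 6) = n^2 - 14*n + 48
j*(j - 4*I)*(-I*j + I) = -I*j^3 - 4*j^2 + I*j^2 + 4*j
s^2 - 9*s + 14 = (s - 7)*(s - 2)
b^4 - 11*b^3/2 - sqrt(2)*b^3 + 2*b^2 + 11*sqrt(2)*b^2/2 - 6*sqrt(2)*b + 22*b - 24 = (b - 4)*(b - 3/2)*(b - 2*sqrt(2))*(b + sqrt(2))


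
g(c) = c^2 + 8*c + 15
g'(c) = 2*c + 8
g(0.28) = 17.32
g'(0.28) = 8.56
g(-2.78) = 0.49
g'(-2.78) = 2.44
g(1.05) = 24.50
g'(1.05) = 10.10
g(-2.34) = 1.76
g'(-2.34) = 3.32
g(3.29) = 52.14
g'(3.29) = 14.58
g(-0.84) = 8.99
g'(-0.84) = 6.32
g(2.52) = 41.51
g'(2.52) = 13.04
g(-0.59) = 10.63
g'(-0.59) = 6.82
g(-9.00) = 24.00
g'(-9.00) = -10.00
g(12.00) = 255.00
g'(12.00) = 32.00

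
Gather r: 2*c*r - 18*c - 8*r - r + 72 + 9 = -18*c + r*(2*c - 9) + 81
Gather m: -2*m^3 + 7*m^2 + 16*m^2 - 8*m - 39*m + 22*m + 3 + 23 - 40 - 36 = -2*m^3 + 23*m^2 - 25*m - 50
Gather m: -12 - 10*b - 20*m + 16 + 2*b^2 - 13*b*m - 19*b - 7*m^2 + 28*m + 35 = 2*b^2 - 29*b - 7*m^2 + m*(8 - 13*b) + 39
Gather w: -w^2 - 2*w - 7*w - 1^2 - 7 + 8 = -w^2 - 9*w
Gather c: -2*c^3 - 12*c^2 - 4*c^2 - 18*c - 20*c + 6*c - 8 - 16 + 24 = -2*c^3 - 16*c^2 - 32*c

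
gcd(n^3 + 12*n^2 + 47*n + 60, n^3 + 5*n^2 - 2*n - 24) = n^2 + 7*n + 12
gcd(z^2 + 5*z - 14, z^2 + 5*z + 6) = 1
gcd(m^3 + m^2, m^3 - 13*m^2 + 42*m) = m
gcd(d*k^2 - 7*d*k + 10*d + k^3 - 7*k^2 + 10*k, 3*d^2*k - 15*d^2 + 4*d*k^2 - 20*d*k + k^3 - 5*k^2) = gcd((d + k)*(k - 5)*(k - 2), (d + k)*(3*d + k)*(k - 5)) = d*k - 5*d + k^2 - 5*k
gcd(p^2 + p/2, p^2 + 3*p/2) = p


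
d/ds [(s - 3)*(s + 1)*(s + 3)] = 3*s^2 + 2*s - 9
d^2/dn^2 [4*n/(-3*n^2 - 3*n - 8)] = 24*(-3*n*(2*n + 1)^2 + (3*n + 1)*(3*n^2 + 3*n + 8))/(3*n^2 + 3*n + 8)^3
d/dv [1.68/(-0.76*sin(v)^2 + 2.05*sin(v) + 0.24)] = (2.5536*sin(v) - 3.444)*cos(v)/(-0.76*sin(v)^2 + 2.05*sin(v) + 0.24)^2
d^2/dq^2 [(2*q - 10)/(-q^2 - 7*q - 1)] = 4*(-(q - 5)*(2*q + 7)^2 + (3*q + 2)*(q^2 + 7*q + 1))/(q^2 + 7*q + 1)^3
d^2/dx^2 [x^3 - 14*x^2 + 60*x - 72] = 6*x - 28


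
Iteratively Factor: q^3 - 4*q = (q)*(q^2 - 4) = q*(q + 2)*(q - 2)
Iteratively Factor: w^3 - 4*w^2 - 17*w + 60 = (w - 5)*(w^2 + w - 12) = (w - 5)*(w + 4)*(w - 3)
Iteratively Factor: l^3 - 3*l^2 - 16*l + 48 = (l - 3)*(l^2 - 16) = (l - 3)*(l + 4)*(l - 4)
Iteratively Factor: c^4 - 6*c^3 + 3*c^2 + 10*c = (c)*(c^3 - 6*c^2 + 3*c + 10) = c*(c - 2)*(c^2 - 4*c - 5) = c*(c - 2)*(c + 1)*(c - 5)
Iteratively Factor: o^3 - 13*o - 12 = (o + 3)*(o^2 - 3*o - 4) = (o - 4)*(o + 3)*(o + 1)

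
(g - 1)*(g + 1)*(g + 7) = g^3 + 7*g^2 - g - 7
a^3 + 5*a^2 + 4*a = a*(a + 1)*(a + 4)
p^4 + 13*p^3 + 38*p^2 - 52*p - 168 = (p - 2)*(p + 2)*(p + 6)*(p + 7)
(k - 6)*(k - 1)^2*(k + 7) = k^4 - k^3 - 43*k^2 + 85*k - 42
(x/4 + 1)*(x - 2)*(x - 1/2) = x^3/4 + 3*x^2/8 - 9*x/4 + 1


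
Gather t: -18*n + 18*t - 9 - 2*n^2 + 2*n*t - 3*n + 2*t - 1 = -2*n^2 - 21*n + t*(2*n + 20) - 10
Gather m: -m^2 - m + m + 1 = 1 - m^2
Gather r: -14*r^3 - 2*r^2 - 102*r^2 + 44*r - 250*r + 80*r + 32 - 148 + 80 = -14*r^3 - 104*r^2 - 126*r - 36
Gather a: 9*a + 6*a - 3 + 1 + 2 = 15*a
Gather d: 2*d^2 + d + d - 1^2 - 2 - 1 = 2*d^2 + 2*d - 4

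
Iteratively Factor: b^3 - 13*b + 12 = (b + 4)*(b^2 - 4*b + 3) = (b - 1)*(b + 4)*(b - 3)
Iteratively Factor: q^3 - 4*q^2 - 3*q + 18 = (q - 3)*(q^2 - q - 6) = (q - 3)^2*(q + 2)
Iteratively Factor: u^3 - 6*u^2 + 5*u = (u)*(u^2 - 6*u + 5) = u*(u - 1)*(u - 5)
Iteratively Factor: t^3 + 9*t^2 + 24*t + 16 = (t + 4)*(t^2 + 5*t + 4) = (t + 1)*(t + 4)*(t + 4)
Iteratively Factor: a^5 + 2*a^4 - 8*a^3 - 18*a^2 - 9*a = (a + 3)*(a^4 - a^3 - 5*a^2 - 3*a) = (a - 3)*(a + 3)*(a^3 + 2*a^2 + a) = a*(a - 3)*(a + 3)*(a^2 + 2*a + 1) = a*(a - 3)*(a + 1)*(a + 3)*(a + 1)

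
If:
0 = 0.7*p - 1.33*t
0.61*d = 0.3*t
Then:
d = 0.491803278688525*t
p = 1.9*t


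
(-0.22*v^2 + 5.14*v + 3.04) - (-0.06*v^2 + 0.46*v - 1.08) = -0.16*v^2 + 4.68*v + 4.12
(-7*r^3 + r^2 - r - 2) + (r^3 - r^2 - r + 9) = -6*r^3 - 2*r + 7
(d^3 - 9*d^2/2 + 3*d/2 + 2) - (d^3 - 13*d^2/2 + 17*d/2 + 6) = 2*d^2 - 7*d - 4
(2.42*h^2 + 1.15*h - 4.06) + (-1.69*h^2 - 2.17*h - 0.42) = 0.73*h^2 - 1.02*h - 4.48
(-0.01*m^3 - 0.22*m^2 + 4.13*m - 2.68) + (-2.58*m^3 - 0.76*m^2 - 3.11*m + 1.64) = -2.59*m^3 - 0.98*m^2 + 1.02*m - 1.04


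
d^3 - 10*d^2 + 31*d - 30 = (d - 5)*(d - 3)*(d - 2)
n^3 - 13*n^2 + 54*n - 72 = (n - 6)*(n - 4)*(n - 3)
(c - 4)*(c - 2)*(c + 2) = c^3 - 4*c^2 - 4*c + 16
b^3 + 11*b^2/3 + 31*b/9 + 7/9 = (b + 1/3)*(b + 1)*(b + 7/3)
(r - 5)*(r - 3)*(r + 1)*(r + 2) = r^4 - 5*r^3 - 7*r^2 + 29*r + 30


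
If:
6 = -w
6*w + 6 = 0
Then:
No Solution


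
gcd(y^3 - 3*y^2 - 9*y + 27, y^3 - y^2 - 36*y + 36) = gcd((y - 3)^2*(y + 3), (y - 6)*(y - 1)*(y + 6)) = 1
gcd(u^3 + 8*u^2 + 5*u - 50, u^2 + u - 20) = u + 5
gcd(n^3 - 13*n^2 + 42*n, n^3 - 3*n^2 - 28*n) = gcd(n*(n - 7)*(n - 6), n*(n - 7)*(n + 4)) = n^2 - 7*n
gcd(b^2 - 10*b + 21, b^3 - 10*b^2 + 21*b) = b^2 - 10*b + 21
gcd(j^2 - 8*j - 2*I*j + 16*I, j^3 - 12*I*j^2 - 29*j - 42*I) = 1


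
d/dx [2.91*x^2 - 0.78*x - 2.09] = 5.82*x - 0.78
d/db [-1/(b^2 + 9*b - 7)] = (2*b + 9)/(b^2 + 9*b - 7)^2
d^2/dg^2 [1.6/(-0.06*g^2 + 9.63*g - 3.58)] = (0.01152*g^2 - 1.84896*g - 1.6*(0.12*g - 9.63)*(0.24*g - 19.26) + 0.68736)/(0.06*g^2 - 9.63*g + 3.58)^3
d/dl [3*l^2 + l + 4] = 6*l + 1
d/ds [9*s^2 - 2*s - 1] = 18*s - 2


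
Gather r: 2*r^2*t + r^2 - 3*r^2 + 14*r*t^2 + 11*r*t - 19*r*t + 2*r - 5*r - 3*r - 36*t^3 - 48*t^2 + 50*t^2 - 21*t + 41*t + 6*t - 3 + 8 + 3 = r^2*(2*t - 2) + r*(14*t^2 - 8*t - 6) - 36*t^3 + 2*t^2 + 26*t + 8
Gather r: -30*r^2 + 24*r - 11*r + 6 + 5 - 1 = -30*r^2 + 13*r + 10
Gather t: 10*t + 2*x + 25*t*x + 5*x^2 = t*(25*x + 10) + 5*x^2 + 2*x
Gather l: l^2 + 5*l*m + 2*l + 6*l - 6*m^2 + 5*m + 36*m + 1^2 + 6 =l^2 + l*(5*m + 8) - 6*m^2 + 41*m + 7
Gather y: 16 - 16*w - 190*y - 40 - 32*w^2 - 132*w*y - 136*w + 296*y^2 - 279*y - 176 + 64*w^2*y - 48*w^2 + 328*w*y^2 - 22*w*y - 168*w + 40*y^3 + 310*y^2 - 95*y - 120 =-80*w^2 - 320*w + 40*y^3 + y^2*(328*w + 606) + y*(64*w^2 - 154*w - 564) - 320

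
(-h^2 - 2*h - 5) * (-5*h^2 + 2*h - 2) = 5*h^4 + 8*h^3 + 23*h^2 - 6*h + 10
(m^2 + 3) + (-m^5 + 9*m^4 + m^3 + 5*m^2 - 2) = -m^5 + 9*m^4 + m^3 + 6*m^2 + 1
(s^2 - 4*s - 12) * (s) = s^3 - 4*s^2 - 12*s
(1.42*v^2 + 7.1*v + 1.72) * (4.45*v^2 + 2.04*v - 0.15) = 6.319*v^4 + 34.4918*v^3 + 21.925*v^2 + 2.4438*v - 0.258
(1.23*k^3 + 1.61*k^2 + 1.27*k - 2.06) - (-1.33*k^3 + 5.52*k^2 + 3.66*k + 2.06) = 2.56*k^3 - 3.91*k^2 - 2.39*k - 4.12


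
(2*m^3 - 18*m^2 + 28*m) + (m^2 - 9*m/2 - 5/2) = 2*m^3 - 17*m^2 + 47*m/2 - 5/2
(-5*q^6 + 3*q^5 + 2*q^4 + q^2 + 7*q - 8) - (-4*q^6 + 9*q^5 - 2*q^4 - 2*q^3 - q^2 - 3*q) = -q^6 - 6*q^5 + 4*q^4 + 2*q^3 + 2*q^2 + 10*q - 8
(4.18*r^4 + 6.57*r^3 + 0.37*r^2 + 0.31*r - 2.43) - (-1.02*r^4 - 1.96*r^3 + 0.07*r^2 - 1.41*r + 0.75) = 5.2*r^4 + 8.53*r^3 + 0.3*r^2 + 1.72*r - 3.18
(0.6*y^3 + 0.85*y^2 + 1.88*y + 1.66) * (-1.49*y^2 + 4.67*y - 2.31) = -0.894*y^5 + 1.5355*y^4 - 0.2177*y^3 + 4.3427*y^2 + 3.4094*y - 3.8346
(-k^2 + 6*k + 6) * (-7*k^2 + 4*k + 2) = 7*k^4 - 46*k^3 - 20*k^2 + 36*k + 12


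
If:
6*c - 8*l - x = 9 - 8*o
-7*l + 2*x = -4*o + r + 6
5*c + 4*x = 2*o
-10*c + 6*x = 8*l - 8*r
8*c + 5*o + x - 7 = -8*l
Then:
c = 80/2007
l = 397/16056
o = 2384/2007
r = -595/1784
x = 364/669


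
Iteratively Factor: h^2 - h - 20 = (h + 4)*(h - 5)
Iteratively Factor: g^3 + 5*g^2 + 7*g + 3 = (g + 3)*(g^2 + 2*g + 1) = (g + 1)*(g + 3)*(g + 1)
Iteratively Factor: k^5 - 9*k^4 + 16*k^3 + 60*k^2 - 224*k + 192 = (k - 2)*(k^4 - 7*k^3 + 2*k^2 + 64*k - 96) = (k - 4)*(k - 2)*(k^3 - 3*k^2 - 10*k + 24) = (k - 4)*(k - 2)^2*(k^2 - k - 12) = (k - 4)^2*(k - 2)^2*(k + 3)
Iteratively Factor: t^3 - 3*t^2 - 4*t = (t)*(t^2 - 3*t - 4) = t*(t + 1)*(t - 4)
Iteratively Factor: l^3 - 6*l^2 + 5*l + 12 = (l - 3)*(l^2 - 3*l - 4) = (l - 4)*(l - 3)*(l + 1)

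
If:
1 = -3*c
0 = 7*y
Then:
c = -1/3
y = 0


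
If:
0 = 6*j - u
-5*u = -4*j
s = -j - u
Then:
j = 0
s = 0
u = 0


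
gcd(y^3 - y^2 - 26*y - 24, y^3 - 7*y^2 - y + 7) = y + 1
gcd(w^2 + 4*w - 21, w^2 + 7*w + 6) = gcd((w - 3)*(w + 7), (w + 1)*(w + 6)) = 1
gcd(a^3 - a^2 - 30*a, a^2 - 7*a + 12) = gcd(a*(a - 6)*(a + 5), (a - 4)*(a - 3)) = 1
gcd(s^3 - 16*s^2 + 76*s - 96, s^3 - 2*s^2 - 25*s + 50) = s - 2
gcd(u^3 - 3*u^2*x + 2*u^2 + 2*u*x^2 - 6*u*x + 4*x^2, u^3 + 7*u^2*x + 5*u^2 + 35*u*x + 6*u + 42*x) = u + 2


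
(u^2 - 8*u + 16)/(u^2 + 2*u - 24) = (u - 4)/(u + 6)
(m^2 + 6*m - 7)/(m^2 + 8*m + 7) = (m - 1)/(m + 1)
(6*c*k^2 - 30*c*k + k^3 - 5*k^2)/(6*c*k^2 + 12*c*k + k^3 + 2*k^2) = (k - 5)/(k + 2)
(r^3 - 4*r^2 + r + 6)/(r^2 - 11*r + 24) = (r^2 - r - 2)/(r - 8)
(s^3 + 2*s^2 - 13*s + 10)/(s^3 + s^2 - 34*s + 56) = (s^2 + 4*s - 5)/(s^2 + 3*s - 28)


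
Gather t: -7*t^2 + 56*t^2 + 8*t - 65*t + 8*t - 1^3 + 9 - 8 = 49*t^2 - 49*t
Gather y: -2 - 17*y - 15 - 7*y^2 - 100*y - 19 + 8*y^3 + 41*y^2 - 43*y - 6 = 8*y^3 + 34*y^2 - 160*y - 42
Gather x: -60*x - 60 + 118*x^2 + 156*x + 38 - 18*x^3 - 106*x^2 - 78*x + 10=-18*x^3 + 12*x^2 + 18*x - 12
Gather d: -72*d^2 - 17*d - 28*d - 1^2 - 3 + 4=-72*d^2 - 45*d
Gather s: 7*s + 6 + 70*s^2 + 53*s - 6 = 70*s^2 + 60*s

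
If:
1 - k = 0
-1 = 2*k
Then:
No Solution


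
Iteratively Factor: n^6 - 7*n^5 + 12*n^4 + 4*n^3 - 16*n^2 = (n)*(n^5 - 7*n^4 + 12*n^3 + 4*n^2 - 16*n) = n*(n - 4)*(n^4 - 3*n^3 + 4*n) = n*(n - 4)*(n - 2)*(n^3 - n^2 - 2*n) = n^2*(n - 4)*(n - 2)*(n^2 - n - 2) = n^2*(n - 4)*(n - 2)*(n + 1)*(n - 2)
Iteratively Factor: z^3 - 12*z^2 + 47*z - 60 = (z - 3)*(z^2 - 9*z + 20) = (z - 4)*(z - 3)*(z - 5)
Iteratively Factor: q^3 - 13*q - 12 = (q + 3)*(q^2 - 3*q - 4) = (q - 4)*(q + 3)*(q + 1)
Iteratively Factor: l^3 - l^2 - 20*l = (l)*(l^2 - l - 20) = l*(l + 4)*(l - 5)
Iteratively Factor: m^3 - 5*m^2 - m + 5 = (m - 1)*(m^2 - 4*m - 5) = (m - 5)*(m - 1)*(m + 1)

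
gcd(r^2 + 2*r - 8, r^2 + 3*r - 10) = r - 2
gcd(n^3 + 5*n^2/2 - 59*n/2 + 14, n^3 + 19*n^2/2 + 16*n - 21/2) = n^2 + 13*n/2 - 7/2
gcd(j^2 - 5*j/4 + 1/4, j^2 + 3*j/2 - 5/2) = j - 1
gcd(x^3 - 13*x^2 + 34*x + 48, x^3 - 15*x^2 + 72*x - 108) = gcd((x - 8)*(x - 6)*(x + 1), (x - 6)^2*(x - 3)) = x - 6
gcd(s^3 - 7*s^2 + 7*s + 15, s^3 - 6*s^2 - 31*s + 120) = s - 3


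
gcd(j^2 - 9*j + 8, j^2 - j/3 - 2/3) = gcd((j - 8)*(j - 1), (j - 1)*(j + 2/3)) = j - 1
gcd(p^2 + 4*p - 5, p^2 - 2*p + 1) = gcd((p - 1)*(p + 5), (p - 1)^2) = p - 1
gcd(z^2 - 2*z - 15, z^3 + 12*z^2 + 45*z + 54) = z + 3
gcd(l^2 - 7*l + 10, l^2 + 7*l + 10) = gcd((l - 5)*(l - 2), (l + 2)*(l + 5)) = 1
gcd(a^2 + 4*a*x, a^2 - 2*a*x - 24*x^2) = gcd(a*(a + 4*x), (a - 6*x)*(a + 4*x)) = a + 4*x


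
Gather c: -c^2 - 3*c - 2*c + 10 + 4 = -c^2 - 5*c + 14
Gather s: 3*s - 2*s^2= -2*s^2 + 3*s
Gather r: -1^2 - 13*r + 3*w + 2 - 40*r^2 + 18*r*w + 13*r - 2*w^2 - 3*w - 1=-40*r^2 + 18*r*w - 2*w^2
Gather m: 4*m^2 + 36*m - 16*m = 4*m^2 + 20*m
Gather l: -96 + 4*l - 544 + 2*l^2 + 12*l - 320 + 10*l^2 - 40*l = 12*l^2 - 24*l - 960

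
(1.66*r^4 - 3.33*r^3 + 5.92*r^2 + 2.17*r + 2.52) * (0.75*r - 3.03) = 1.245*r^5 - 7.5273*r^4 + 14.5299*r^3 - 16.3101*r^2 - 4.6851*r - 7.6356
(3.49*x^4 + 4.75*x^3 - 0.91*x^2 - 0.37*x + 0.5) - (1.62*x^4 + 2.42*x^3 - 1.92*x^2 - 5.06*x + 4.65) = 1.87*x^4 + 2.33*x^3 + 1.01*x^2 + 4.69*x - 4.15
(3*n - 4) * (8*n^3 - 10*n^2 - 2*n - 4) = 24*n^4 - 62*n^3 + 34*n^2 - 4*n + 16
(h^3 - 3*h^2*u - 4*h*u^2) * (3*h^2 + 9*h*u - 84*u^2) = 3*h^5 - 123*h^3*u^2 + 216*h^2*u^3 + 336*h*u^4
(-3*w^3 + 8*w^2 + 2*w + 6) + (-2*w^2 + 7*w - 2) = -3*w^3 + 6*w^2 + 9*w + 4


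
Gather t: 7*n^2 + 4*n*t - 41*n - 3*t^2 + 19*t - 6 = 7*n^2 - 41*n - 3*t^2 + t*(4*n + 19) - 6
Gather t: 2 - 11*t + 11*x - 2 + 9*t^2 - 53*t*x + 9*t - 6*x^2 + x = 9*t^2 + t*(-53*x - 2) - 6*x^2 + 12*x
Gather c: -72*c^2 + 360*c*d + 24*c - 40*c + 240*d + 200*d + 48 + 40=-72*c^2 + c*(360*d - 16) + 440*d + 88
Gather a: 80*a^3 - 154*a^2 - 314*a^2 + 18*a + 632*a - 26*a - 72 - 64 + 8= 80*a^3 - 468*a^2 + 624*a - 128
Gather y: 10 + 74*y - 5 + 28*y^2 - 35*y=28*y^2 + 39*y + 5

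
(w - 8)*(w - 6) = w^2 - 14*w + 48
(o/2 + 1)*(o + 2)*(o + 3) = o^3/2 + 7*o^2/2 + 8*o + 6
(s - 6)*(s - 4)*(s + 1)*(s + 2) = s^4 - 7*s^3 - 4*s^2 + 52*s + 48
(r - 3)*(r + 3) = r^2 - 9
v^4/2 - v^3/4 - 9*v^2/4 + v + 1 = (v/2 + 1)*(v - 2)*(v - 1)*(v + 1/2)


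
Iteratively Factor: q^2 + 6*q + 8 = (q + 4)*(q + 2)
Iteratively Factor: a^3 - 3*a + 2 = (a - 1)*(a^2 + a - 2) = (a - 1)*(a + 2)*(a - 1)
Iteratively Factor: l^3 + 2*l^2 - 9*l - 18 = (l - 3)*(l^2 + 5*l + 6) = (l - 3)*(l + 3)*(l + 2)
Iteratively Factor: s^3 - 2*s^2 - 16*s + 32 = (s - 2)*(s^2 - 16) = (s - 2)*(s + 4)*(s - 4)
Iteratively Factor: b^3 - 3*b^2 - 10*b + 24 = (b - 4)*(b^2 + b - 6) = (b - 4)*(b + 3)*(b - 2)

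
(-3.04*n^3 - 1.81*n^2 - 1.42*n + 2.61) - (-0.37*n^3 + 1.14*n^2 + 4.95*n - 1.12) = -2.67*n^3 - 2.95*n^2 - 6.37*n + 3.73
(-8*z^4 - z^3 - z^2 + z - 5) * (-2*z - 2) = 16*z^5 + 18*z^4 + 4*z^3 + 8*z + 10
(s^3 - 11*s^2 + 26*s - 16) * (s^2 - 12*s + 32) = s^5 - 23*s^4 + 190*s^3 - 680*s^2 + 1024*s - 512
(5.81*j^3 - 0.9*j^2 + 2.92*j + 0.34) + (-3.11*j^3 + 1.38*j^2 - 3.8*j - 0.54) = 2.7*j^3 + 0.48*j^2 - 0.88*j - 0.2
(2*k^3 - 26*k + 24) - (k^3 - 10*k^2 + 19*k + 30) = k^3 + 10*k^2 - 45*k - 6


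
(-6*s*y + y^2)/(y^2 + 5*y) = (-6*s + y)/(y + 5)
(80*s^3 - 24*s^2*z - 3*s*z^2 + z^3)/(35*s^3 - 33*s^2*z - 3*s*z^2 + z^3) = (16*s^2 - 8*s*z + z^2)/(7*s^2 - 8*s*z + z^2)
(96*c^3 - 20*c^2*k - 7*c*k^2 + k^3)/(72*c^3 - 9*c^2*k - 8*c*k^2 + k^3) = (4*c + k)/(3*c + k)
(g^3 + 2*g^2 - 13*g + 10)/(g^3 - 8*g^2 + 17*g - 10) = (g + 5)/(g - 5)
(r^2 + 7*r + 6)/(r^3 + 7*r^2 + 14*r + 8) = (r + 6)/(r^2 + 6*r + 8)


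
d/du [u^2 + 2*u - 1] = 2*u + 2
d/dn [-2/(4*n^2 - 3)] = 16*n/(4*n^2 - 3)^2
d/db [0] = 0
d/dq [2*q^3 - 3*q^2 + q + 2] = 6*q^2 - 6*q + 1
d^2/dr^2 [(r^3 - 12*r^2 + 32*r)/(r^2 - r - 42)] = 42*(3*r^3 - 66*r^2 + 444*r - 1072)/(r^6 - 3*r^5 - 123*r^4 + 251*r^3 + 5166*r^2 - 5292*r - 74088)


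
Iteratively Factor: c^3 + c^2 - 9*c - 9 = (c + 3)*(c^2 - 2*c - 3) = (c - 3)*(c + 3)*(c + 1)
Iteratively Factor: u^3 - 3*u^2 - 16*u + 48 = (u - 3)*(u^2 - 16) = (u - 4)*(u - 3)*(u + 4)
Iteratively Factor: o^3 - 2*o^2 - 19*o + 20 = (o + 4)*(o^2 - 6*o + 5) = (o - 5)*(o + 4)*(o - 1)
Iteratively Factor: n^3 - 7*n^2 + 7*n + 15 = (n - 5)*(n^2 - 2*n - 3) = (n - 5)*(n + 1)*(n - 3)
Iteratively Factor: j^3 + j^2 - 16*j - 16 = (j + 4)*(j^2 - 3*j - 4) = (j - 4)*(j + 4)*(j + 1)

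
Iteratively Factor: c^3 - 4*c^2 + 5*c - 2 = (c - 1)*(c^2 - 3*c + 2) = (c - 1)^2*(c - 2)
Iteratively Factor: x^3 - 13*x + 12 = (x + 4)*(x^2 - 4*x + 3) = (x - 1)*(x + 4)*(x - 3)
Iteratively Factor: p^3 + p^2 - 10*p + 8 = (p + 4)*(p^2 - 3*p + 2) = (p - 2)*(p + 4)*(p - 1)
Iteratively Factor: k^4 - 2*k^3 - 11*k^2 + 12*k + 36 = (k + 2)*(k^3 - 4*k^2 - 3*k + 18) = (k - 3)*(k + 2)*(k^2 - k - 6) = (k - 3)^2*(k + 2)*(k + 2)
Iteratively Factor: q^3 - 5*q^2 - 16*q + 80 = (q + 4)*(q^2 - 9*q + 20) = (q - 5)*(q + 4)*(q - 4)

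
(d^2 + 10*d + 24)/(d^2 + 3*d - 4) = (d + 6)/(d - 1)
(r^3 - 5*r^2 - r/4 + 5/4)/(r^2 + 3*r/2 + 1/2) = (2*r^2 - 11*r + 5)/(2*(r + 1))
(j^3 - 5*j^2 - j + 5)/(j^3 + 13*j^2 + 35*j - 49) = (j^2 - 4*j - 5)/(j^2 + 14*j + 49)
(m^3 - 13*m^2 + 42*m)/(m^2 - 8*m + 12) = m*(m - 7)/(m - 2)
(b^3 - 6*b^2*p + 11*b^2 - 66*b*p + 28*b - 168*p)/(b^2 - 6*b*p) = b + 11 + 28/b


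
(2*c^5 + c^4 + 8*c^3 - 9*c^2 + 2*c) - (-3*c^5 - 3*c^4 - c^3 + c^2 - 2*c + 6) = 5*c^5 + 4*c^4 + 9*c^3 - 10*c^2 + 4*c - 6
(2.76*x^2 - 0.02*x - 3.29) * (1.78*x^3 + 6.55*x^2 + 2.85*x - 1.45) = 4.9128*x^5 + 18.0424*x^4 + 1.8788*x^3 - 25.6085*x^2 - 9.3475*x + 4.7705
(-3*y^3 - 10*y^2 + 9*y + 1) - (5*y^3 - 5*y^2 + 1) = -8*y^3 - 5*y^2 + 9*y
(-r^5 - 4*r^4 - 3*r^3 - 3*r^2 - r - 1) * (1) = -r^5 - 4*r^4 - 3*r^3 - 3*r^2 - r - 1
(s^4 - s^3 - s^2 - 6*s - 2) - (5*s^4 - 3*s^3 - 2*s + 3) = -4*s^4 + 2*s^3 - s^2 - 4*s - 5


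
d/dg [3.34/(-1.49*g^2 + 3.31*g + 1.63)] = (9.9532*g - 11.0554)/(-1.49*g^2 + 3.31*g + 1.63)^2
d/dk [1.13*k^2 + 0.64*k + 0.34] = 2.26*k + 0.64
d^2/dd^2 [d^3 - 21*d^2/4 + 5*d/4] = 6*d - 21/2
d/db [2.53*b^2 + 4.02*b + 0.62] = 5.06*b + 4.02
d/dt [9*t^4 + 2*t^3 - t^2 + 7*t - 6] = 36*t^3 + 6*t^2 - 2*t + 7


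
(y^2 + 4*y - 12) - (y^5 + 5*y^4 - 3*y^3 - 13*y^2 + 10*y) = -y^5 - 5*y^4 + 3*y^3 + 14*y^2 - 6*y - 12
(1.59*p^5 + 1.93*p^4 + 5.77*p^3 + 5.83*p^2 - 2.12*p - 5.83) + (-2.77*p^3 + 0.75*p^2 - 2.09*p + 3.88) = 1.59*p^5 + 1.93*p^4 + 3.0*p^3 + 6.58*p^2 - 4.21*p - 1.95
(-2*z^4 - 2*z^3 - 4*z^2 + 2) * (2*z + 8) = -4*z^5 - 20*z^4 - 24*z^3 - 32*z^2 + 4*z + 16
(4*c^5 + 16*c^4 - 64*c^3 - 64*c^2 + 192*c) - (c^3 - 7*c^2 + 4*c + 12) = 4*c^5 + 16*c^4 - 65*c^3 - 57*c^2 + 188*c - 12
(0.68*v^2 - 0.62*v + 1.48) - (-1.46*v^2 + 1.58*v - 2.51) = 2.14*v^2 - 2.2*v + 3.99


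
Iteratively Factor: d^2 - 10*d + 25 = (d - 5)*(d - 5)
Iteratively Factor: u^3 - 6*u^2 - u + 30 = (u - 5)*(u^2 - u - 6) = (u - 5)*(u + 2)*(u - 3)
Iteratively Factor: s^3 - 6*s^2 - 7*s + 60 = (s - 4)*(s^2 - 2*s - 15) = (s - 5)*(s - 4)*(s + 3)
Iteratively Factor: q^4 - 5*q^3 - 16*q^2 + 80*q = (q)*(q^3 - 5*q^2 - 16*q + 80) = q*(q + 4)*(q^2 - 9*q + 20) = q*(q - 5)*(q + 4)*(q - 4)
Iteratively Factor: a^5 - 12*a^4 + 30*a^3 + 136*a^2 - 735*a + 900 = (a - 3)*(a^4 - 9*a^3 + 3*a^2 + 145*a - 300) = (a - 5)*(a - 3)*(a^3 - 4*a^2 - 17*a + 60) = (a - 5)*(a - 3)*(a + 4)*(a^2 - 8*a + 15) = (a - 5)*(a - 3)^2*(a + 4)*(a - 5)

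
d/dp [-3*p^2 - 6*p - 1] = -6*p - 6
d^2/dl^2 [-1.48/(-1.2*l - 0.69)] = 4.2624/(1.2*l + 0.69)^3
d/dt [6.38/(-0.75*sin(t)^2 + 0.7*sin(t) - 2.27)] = (9.57*sin(t) - 4.466)*cos(t)/(0.75*sin(t)^2 - 0.7*sin(t) + 2.27)^2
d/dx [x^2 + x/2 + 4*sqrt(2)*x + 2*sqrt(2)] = 2*x + 1/2 + 4*sqrt(2)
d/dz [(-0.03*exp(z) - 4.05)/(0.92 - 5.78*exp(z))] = -23.4366*exp(z)/(5.78*exp(z) - 0.92)^2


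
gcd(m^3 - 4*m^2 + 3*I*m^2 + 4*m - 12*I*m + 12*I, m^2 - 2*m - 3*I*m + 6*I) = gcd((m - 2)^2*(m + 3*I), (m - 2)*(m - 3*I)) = m - 2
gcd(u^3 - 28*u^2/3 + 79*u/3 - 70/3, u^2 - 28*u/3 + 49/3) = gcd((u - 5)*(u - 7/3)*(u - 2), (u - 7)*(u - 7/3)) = u - 7/3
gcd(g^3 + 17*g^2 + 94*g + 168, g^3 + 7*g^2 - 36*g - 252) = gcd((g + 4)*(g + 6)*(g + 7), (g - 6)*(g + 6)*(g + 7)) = g^2 + 13*g + 42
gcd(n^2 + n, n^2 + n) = n^2 + n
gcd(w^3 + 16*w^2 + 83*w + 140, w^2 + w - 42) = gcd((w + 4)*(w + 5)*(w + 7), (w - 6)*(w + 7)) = w + 7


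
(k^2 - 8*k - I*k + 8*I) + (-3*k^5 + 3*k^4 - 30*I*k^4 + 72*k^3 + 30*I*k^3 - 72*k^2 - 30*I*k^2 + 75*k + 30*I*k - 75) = -3*k^5 + 3*k^4 - 30*I*k^4 + 72*k^3 + 30*I*k^3 - 71*k^2 - 30*I*k^2 + 67*k + 29*I*k - 75 + 8*I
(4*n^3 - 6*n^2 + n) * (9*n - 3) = 36*n^4 - 66*n^3 + 27*n^2 - 3*n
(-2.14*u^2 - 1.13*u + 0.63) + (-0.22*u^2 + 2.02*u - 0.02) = -2.36*u^2 + 0.89*u + 0.61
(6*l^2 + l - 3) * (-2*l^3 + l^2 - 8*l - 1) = -12*l^5 + 4*l^4 - 41*l^3 - 17*l^2 + 23*l + 3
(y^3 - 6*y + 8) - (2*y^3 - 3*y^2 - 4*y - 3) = -y^3 + 3*y^2 - 2*y + 11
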